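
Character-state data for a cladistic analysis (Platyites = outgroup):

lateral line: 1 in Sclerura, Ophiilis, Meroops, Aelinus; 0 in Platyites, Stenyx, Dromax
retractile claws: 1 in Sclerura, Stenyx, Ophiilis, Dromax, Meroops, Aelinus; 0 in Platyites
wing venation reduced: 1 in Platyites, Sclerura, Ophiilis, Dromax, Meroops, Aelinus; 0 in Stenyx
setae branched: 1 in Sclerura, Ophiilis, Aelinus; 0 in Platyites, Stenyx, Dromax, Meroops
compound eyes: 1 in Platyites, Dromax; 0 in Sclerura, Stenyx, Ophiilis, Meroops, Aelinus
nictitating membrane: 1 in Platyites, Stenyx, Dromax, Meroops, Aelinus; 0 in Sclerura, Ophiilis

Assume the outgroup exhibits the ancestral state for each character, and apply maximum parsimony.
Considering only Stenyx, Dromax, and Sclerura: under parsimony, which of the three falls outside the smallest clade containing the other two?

Character polarity is set by the outgroup: the derived state is whichever differs from the outgroup's state, so for wing venation reduced, compound eyes, nictitating membrane the derived state is '0', and for the remaining characters it is '1'.
Only Aelinus, Meroops, Ophiilis, and Sclerura show the derived state '1' for lateral line, supporting them as a clade.
All ingroup taxa share the derived state '1' for retractile claws; it defines the ingroup but does not resolve relationships within it.
wing venation reduced (derived state '0') is unique to Stenyx (autapomorphy; uninformative for grouping).
setae branched (derived state '1') is shared by Aelinus, Ophiilis, and Sclerura — a synapomorphy uniting that clade.
compound eyes: derived state '0' in Aelinus, Meroops, Ophiilis, Sclerura, and Stenyx only — synapomorphy for {Aelinus, Meroops, Ophiilis, Sclerura, Stenyx}.
Only Ophiilis and Sclerura show the derived state '0' for nictitating membrane, supporting them as a clade.
Most parsimonious ingroup topology: (((((Sclerura,Ophiilis),Aelinus),Meroops),Stenyx),Dromax).
Stenyx and Sclerura share a more recent common ancestor with each other than either does with Dromax, so Dromax is the least closely related of the three.

Dromax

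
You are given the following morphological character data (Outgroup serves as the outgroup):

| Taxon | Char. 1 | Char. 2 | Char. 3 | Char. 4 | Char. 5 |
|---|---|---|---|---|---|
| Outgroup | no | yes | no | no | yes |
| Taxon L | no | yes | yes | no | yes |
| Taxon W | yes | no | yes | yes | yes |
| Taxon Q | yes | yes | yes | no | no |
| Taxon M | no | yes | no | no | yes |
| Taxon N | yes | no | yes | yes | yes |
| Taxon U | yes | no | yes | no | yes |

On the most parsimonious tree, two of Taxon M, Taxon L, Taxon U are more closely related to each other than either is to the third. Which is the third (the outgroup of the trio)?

Taxon M

Character polarity is set by the outgroup: the derived state is whichever differs from the outgroup's state, so for Char. 2, Char. 5 the derived state is 'no', and for the remaining characters it is 'yes'.
Char. 1 (derived state 'yes') is shared by Taxon N, Taxon Q, Taxon U, and Taxon W — a synapomorphy uniting that clade.
Char. 2: derived state 'no' in Taxon N, Taxon U, and Taxon W only — synapomorphy for {Taxon N, Taxon U, Taxon W}.
Only Taxon L, Taxon N, Taxon Q, Taxon U, and Taxon W show the derived state 'yes' for Char. 3, supporting them as a clade.
Char. 4 (derived state 'yes') is shared by Taxon N and Taxon W — a synapomorphy uniting that clade.
Char. 5: derived state 'no' in Taxon Q only — an autapomorphy, so it tells us nothing about relationships among taxa.
Most parsimonious ingroup topology: ((Taxon L,(((Taxon W,Taxon N),Taxon U),Taxon Q)),Taxon M).
Taxon L and Taxon U share a more recent common ancestor with each other than either does with Taxon M, so Taxon M is the least closely related of the three.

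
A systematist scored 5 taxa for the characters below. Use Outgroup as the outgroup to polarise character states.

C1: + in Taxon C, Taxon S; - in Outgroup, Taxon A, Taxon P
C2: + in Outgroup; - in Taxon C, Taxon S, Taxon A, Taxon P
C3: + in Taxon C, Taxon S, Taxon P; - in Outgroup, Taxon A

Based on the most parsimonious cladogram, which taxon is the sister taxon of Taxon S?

Taxon C

Character polarity is set by the outgroup: the derived state is whichever differs from the outgroup's state, so for C2 the derived state is '-', and for the remaining characters it is '+'.
Only Taxon C and Taxon S show the derived state '+' for C1, supporting them as a clade.
C2 (derived state '-') is shared by all ingroup taxa — unites the whole ingroup.
C3: derived state '+' in Taxon C, Taxon P, and Taxon S only — synapomorphy for {Taxon C, Taxon P, Taxon S}.
Most parsimonious ingroup topology: (((Taxon C,Taxon S),Taxon P),Taxon A).
Taxon S and Taxon C form a cherry on this tree, so they are sister taxa.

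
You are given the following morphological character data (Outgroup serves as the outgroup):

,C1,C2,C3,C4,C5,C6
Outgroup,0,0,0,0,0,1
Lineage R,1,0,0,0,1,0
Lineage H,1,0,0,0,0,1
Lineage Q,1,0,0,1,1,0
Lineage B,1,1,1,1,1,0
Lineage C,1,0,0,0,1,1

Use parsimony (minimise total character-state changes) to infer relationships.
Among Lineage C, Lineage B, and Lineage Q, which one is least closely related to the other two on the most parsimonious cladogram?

Lineage C

Character polarity is set by the outgroup: the derived state is whichever differs from the outgroup's state, so for C6 the derived state is '0', and for the remaining characters it is '1'.
C1 (derived state '1') is shared by all ingroup taxa — unites the whole ingroup.
C2: derived state '1' in Lineage B only — an autapomorphy, so it tells us nothing about relationships among taxa.
C3: derived state '1' in Lineage B only — an autapomorphy, so it tells us nothing about relationships among taxa.
C4 (derived state '1') is shared by Lineage B and Lineage Q — a synapomorphy uniting that clade.
C5: derived state '1' in Lineage B, Lineage C, Lineage Q, and Lineage R only — synapomorphy for {Lineage B, Lineage C, Lineage Q, Lineage R}.
C6: derived state '0' in Lineage B, Lineage Q, and Lineage R only — synapomorphy for {Lineage B, Lineage Q, Lineage R}.
Most parsimonious ingroup topology: (((Lineage R,(Lineage Q,Lineage B)),Lineage C),Lineage H).
Lineage Q and Lineage B share a more recent common ancestor with each other than either does with Lineage C, so Lineage C is the least closely related of the three.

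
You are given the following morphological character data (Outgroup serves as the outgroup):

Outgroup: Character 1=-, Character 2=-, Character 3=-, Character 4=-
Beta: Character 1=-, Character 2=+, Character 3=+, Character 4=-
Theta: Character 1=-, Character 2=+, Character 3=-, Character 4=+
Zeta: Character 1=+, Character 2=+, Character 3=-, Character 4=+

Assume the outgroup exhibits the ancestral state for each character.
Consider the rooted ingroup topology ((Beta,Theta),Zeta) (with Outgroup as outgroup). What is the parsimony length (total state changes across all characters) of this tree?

5

Map each character onto ((Beta,Theta),Zeta) (rooted by Outgroup) and count the minimum state changes it requires (Fitch parsimony):
Character 1: 1; Character 2: 1; Character 3: 1; Character 4: 2.
Total tree length = 5.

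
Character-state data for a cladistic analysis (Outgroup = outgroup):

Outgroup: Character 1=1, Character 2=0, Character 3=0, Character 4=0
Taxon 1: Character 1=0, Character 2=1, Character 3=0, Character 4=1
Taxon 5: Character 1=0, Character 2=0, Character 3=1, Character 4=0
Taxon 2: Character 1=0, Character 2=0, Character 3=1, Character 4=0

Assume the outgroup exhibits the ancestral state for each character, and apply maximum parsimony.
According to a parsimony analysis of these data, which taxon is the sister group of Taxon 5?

Character polarity is set by the outgroup: the derived state is whichever differs from the outgroup's state, so for Character 1 the derived state is '0', and for the remaining characters it is '1'.
All ingroup taxa share the derived state '0' for Character 1; it defines the ingroup but does not resolve relationships within it.
Character 2: derived state '1' in Taxon 1 only — an autapomorphy, so it tells us nothing about relationships among taxa.
Only Taxon 2 and Taxon 5 show the derived state '1' for Character 3, supporting them as a clade.
Character 4: derived state '1' in Taxon 1 only — an autapomorphy, so it tells us nothing about relationships among taxa.
Most parsimonious ingroup topology: (Taxon 1,(Taxon 5,Taxon 2)).
Taxon 5 and Taxon 2 form a cherry on this tree, so they are sister taxa.

Taxon 2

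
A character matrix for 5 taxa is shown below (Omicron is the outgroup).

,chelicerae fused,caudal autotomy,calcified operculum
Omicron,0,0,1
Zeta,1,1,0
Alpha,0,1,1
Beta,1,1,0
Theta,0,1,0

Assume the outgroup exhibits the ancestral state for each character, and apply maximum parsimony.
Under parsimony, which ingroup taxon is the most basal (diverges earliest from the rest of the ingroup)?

Alpha

Character polarity is set by the outgroup: the derived state is whichever differs from the outgroup's state, so for calcified operculum the derived state is '0', and for the remaining characters it is '1'.
chelicerae fused (derived state '1') is shared by Beta and Zeta — a synapomorphy uniting that clade.
All ingroup taxa share the derived state '1' for caudal autotomy; it defines the ingroup but does not resolve relationships within it.
Only Beta, Theta, and Zeta show the derived state '0' for calcified operculum, supporting them as a clade.
Most parsimonious ingroup topology: (((Zeta,Beta),Theta),Alpha).
Alpha is sister to the clade containing all other ingroup taxa, so it is the earliest-diverging (most basal) ingroup lineage.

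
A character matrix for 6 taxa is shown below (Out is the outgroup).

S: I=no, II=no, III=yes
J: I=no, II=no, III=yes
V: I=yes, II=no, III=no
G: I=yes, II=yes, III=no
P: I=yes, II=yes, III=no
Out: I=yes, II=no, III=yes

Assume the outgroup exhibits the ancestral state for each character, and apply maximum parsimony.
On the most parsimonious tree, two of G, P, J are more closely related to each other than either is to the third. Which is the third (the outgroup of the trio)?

J

Character polarity is set by the outgroup: the derived state is whichever differs from the outgroup's state, so for I, III the derived state is 'no', and for the remaining characters it is 'yes'.
Only J and S show the derived state 'no' for I, supporting them as a clade.
II: derived state 'yes' in G and P only — synapomorphy for {G, P}.
III: derived state 'no' in G, P, and V only — synapomorphy for {G, P, V}.
Most parsimonious ingroup topology: ((V,(P,G)),(J,S)).
G and P share a more recent common ancestor with each other than either does with J, so J is the least closely related of the three.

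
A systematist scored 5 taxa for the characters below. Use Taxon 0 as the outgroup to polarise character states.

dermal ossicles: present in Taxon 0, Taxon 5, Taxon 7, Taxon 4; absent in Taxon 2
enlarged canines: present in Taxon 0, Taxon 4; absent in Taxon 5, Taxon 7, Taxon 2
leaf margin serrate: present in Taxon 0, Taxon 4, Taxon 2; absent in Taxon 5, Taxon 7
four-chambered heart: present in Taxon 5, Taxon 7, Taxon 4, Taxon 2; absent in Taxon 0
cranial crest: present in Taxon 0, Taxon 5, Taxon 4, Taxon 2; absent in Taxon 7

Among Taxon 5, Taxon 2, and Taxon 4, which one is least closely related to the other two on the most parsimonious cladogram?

Taxon 4

Character polarity is set by the outgroup: the derived state is whichever differs from the outgroup's state, so for dermal ossicles, enlarged canines, leaf margin serrate, cranial crest the derived state is 'absent', and for the remaining characters it is 'present'.
dermal ossicles: derived state 'absent' in Taxon 2 only — an autapomorphy, so it tells us nothing about relationships among taxa.
enlarged canines (derived state 'absent') is shared by Taxon 2, Taxon 5, and Taxon 7 — a synapomorphy uniting that clade.
leaf margin serrate: derived state 'absent' in Taxon 5 and Taxon 7 only — synapomorphy for {Taxon 5, Taxon 7}.
four-chambered heart (derived state 'present') is shared by all ingroup taxa — unites the whole ingroup.
cranial crest (derived state 'absent') is unique to Taxon 7 (autapomorphy; uninformative for grouping).
Most parsimonious ingroup topology: (((Taxon 5,Taxon 7),Taxon 2),Taxon 4).
Taxon 5 and Taxon 2 share a more recent common ancestor with each other than either does with Taxon 4, so Taxon 4 is the least closely related of the three.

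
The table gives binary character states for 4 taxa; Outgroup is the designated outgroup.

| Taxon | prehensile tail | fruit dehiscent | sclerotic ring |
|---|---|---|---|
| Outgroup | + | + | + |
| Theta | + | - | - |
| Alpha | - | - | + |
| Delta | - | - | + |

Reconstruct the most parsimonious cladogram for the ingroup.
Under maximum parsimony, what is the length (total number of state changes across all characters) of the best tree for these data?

3

The outgroup has state '+' for every character, so '-' is the derived state throughout.
prehensile tail: derived state '-' in Alpha and Delta only — synapomorphy for {Alpha, Delta}.
All ingroup taxa share the derived state '-' for fruit dehiscent; it defines the ingroup but does not resolve relationships within it.
sclerotic ring (derived state '-') is unique to Theta (autapomorphy; uninformative for grouping).
Most parsimonious ingroup topology: (Theta,(Alpha,Delta)).
Changes per character on this tree: prehensile tail: 1; fruit dehiscent: 1; sclerotic ring: 1.
Total = 3.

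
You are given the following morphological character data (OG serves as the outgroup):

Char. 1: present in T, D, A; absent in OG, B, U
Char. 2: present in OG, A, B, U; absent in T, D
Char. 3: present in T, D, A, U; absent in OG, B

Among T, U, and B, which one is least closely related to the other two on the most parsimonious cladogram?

Character polarity is set by the outgroup: the derived state is whichever differs from the outgroup's state, so for Char. 2 the derived state is 'absent', and for the remaining characters it is 'present'.
Char. 1 (derived state 'present') is shared by A, D, and T — a synapomorphy uniting that clade.
Only D and T show the derived state 'absent' for Char. 2, supporting them as a clade.
Char. 3: derived state 'present' in A, D, T, and U only — synapomorphy for {A, D, T, U}.
Most parsimonious ingroup topology: ((((T,D),A),U),B).
T and U share a more recent common ancestor with each other than either does with B, so B is the least closely related of the three.

B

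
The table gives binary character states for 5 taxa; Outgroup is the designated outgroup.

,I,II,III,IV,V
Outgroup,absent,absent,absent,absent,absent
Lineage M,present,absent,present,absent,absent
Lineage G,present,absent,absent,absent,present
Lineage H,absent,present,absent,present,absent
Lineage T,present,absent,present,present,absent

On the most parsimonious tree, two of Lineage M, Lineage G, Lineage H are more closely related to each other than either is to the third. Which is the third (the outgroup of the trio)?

The outgroup has state 'absent' for every character, so 'present' is the derived state throughout.
I (derived state 'present') is shared by Lineage G, Lineage M, and Lineage T — a synapomorphy uniting that clade.
II: derived state 'present' in Lineage H only — an autapomorphy, so it tells us nothing about relationships among taxa.
Only Lineage M and Lineage T show the derived state 'present' for III, supporting them as a clade.
IV groups Lineage H and Lineage T, which is incompatible with the clades supported by the remaining characters; treating it as convergent (homoplasy) costs fewer steps than any alternative tree.
V (derived state 'present') is unique to Lineage G (autapomorphy; uninformative for grouping).
Most parsimonious ingroup topology: (((Lineage M,Lineage T),Lineage G),Lineage H).
Lineage M and Lineage G share a more recent common ancestor with each other than either does with Lineage H, so Lineage H is the least closely related of the three.

Lineage H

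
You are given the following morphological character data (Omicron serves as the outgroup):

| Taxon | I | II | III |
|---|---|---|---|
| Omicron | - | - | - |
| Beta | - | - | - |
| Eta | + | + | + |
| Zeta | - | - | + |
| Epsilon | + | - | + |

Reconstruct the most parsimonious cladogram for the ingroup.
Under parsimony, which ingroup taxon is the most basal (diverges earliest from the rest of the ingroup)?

Beta

The outgroup has state '-' for every character, so '+' is the derived state throughout.
I: derived state '+' in Epsilon and Eta only — synapomorphy for {Epsilon, Eta}.
II: derived state '+' in Eta only — an autapomorphy, so it tells us nothing about relationships among taxa.
III (derived state '+') is shared by Epsilon, Eta, and Zeta — a synapomorphy uniting that clade.
Most parsimonious ingroup topology: (Beta,((Eta,Epsilon),Zeta)).
Beta is sister to the clade containing all other ingroup taxa, so it is the earliest-diverging (most basal) ingroup lineage.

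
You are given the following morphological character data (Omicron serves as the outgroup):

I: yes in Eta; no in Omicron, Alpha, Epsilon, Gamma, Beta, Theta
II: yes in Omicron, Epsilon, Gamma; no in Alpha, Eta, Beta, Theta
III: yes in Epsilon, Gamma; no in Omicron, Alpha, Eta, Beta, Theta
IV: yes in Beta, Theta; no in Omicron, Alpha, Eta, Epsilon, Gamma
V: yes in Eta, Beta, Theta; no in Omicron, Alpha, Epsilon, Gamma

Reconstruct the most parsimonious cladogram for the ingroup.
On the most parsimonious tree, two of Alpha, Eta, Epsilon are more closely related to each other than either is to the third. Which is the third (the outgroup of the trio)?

Epsilon

Character polarity is set by the outgroup: the derived state is whichever differs from the outgroup's state, so for II the derived state is 'no', and for the remaining characters it is 'yes'.
I (derived state 'yes') is unique to Eta (autapomorphy; uninformative for grouping).
II (derived state 'no') is shared by Alpha, Beta, Eta, and Theta — a synapomorphy uniting that clade.
Only Epsilon and Gamma show the derived state 'yes' for III, supporting them as a clade.
IV: derived state 'yes' in Beta and Theta only — synapomorphy for {Beta, Theta}.
V (derived state 'yes') is shared by Beta, Eta, and Theta — a synapomorphy uniting that clade.
Most parsimonious ingroup topology: ((Alpha,(Eta,(Beta,Theta))),(Epsilon,Gamma)).
Eta and Alpha share a more recent common ancestor with each other than either does with Epsilon, so Epsilon is the least closely related of the three.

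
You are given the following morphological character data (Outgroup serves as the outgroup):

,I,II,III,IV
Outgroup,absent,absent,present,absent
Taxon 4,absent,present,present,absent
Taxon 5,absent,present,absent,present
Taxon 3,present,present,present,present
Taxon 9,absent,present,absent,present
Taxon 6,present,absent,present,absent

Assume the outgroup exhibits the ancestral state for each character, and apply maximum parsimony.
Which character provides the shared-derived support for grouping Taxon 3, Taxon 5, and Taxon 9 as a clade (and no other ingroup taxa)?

IV

Character polarity is set by the outgroup: the derived state is whichever differs from the outgroup's state, so for III the derived state is 'absent', and for the remaining characters it is 'present'.
I groups Taxon 3 and Taxon 6, which is incompatible with the clades supported by the remaining characters; treating it as convergent (homoplasy) costs fewer steps than any alternative tree.
II (derived state 'present') is shared by Taxon 3, Taxon 4, Taxon 5, and Taxon 9 — a synapomorphy uniting that clade.
Only Taxon 5 and Taxon 9 show the derived state 'absent' for III, supporting them as a clade.
IV (derived state 'present') is shared by Taxon 3, Taxon 5, and Taxon 9 — a synapomorphy uniting that clade.
Most parsimonious ingroup topology: ((((Taxon 5,Taxon 9),Taxon 3),Taxon 4),Taxon 6).
The clade {Taxon 3, Taxon 5, Taxon 9} is supported by IV: its derived state 'present' occurs in exactly those taxa and in no other taxon (including the outgroup).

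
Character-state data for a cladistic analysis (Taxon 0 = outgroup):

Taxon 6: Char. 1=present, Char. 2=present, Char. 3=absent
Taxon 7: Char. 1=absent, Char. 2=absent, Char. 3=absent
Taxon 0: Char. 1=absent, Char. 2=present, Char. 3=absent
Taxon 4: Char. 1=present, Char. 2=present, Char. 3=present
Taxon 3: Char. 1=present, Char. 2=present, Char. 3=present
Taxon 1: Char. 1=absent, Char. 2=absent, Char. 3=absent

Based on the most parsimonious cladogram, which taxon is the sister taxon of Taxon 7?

Character polarity is set by the outgroup: the derived state is whichever differs from the outgroup's state, so for Char. 2 the derived state is 'absent', and for the remaining characters it is 'present'.
Char. 1: derived state 'present' in Taxon 3, Taxon 4, and Taxon 6 only — synapomorphy for {Taxon 3, Taxon 4, Taxon 6}.
Char. 2: derived state 'absent' in Taxon 1 and Taxon 7 only — synapomorphy for {Taxon 1, Taxon 7}.
Char. 3: derived state 'present' in Taxon 3 and Taxon 4 only — synapomorphy for {Taxon 3, Taxon 4}.
Most parsimonious ingroup topology: (((Taxon 3,Taxon 4),Taxon 6),(Taxon 1,Taxon 7)).
Taxon 7 and Taxon 1 form a cherry on this tree, so they are sister taxa.

Taxon 1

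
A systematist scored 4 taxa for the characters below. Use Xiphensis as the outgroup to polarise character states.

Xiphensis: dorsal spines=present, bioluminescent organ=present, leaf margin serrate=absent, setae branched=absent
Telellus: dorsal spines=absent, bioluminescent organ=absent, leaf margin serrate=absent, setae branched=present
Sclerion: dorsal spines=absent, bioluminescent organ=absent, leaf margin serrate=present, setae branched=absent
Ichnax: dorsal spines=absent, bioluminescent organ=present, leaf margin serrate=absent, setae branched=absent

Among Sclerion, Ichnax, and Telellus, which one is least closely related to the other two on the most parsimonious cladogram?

Character polarity is set by the outgroup: the derived state is whichever differs from the outgroup's state, so for dorsal spines, bioluminescent organ the derived state is 'absent', and for the remaining characters it is 'present'.
All ingroup taxa share the derived state 'absent' for dorsal spines; it defines the ingroup but does not resolve relationships within it.
bioluminescent organ: derived state 'absent' in Sclerion and Telellus only — synapomorphy for {Sclerion, Telellus}.
leaf margin serrate: derived state 'present' in Sclerion only — an autapomorphy, so it tells us nothing about relationships among taxa.
setae branched: derived state 'present' in Telellus only — an autapomorphy, so it tells us nothing about relationships among taxa.
Most parsimonious ingroup topology: ((Telellus,Sclerion),Ichnax).
Sclerion and Telellus share a more recent common ancestor with each other than either does with Ichnax, so Ichnax is the least closely related of the three.

Ichnax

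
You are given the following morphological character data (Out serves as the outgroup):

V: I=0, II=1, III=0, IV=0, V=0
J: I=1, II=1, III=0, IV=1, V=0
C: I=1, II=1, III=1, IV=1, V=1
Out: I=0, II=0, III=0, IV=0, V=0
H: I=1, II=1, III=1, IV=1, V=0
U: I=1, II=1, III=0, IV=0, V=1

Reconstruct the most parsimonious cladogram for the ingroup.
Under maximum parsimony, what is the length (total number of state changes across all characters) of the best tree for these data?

The outgroup has state '0' for every character, so '1' is the derived state throughout.
I (derived state '1') is shared by C, H, J, and U — a synapomorphy uniting that clade.
II (derived state '1') is shared by all ingroup taxa — unites the whole ingroup.
III (derived state '1') is shared by C and H — a synapomorphy uniting that clade.
IV: derived state '1' in C, H, and J only — synapomorphy for {C, H, J}.
V (state '1') occurs in C and U but conflicts with the nesting implied by the other characters — most parsimoniously interpreted as homoplasy.
Most parsimonious ingroup topology: ((((H,C),J),U),V).
Changes per character on this tree: I: 1; II: 1; III: 1; IV: 1; V: 2.
Total = 6.

6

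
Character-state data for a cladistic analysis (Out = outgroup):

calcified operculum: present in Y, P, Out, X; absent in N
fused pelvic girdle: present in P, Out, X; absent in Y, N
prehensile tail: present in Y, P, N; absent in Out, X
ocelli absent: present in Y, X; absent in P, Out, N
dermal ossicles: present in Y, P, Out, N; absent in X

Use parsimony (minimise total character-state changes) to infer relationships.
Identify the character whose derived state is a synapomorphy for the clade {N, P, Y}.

prehensile tail

Character polarity is set by the outgroup: the derived state is whichever differs from the outgroup's state, so for calcified operculum, fused pelvic girdle, dermal ossicles the derived state is 'absent', and for the remaining characters it is 'present'.
calcified operculum (derived state 'absent') is unique to N (autapomorphy; uninformative for grouping).
fused pelvic girdle: derived state 'absent' in N and Y only — synapomorphy for {N, Y}.
prehensile tail: derived state 'present' in N, P, and Y only — synapomorphy for {N, P, Y}.
ocelli absent groups X and Y, which is incompatible with the clades supported by the remaining characters; treating it as convergent (homoplasy) costs fewer steps than any alternative tree.
dermal ossicles: derived state 'absent' in X only — an autapomorphy, so it tells us nothing about relationships among taxa.
Most parsimonious ingroup topology: (X,((N,Y),P)).
The clade {N, P, Y} is supported by prehensile tail: its derived state 'present' occurs in exactly those taxa and in no other taxon (including the outgroup).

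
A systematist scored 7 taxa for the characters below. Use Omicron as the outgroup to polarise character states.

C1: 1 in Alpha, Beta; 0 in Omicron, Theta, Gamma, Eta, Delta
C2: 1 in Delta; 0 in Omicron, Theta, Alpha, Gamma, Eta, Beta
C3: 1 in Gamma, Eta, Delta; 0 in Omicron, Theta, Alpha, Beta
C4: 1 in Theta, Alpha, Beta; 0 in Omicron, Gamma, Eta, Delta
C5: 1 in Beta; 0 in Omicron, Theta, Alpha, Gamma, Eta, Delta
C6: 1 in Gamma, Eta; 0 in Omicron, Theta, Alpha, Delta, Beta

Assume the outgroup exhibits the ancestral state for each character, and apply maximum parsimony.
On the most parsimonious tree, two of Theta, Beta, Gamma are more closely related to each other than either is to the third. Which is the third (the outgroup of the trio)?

Gamma

The outgroup has state '0' for every character, so '1' is the derived state throughout.
C1: derived state '1' in Alpha and Beta only — synapomorphy for {Alpha, Beta}.
C2: derived state '1' in Delta only — an autapomorphy, so it tells us nothing about relationships among taxa.
C3 (derived state '1') is shared by Delta, Eta, and Gamma — a synapomorphy uniting that clade.
Only Alpha, Beta, and Theta show the derived state '1' for C4, supporting them as a clade.
C5 (derived state '1') is unique to Beta (autapomorphy; uninformative for grouping).
C6 (derived state '1') is shared by Eta and Gamma — a synapomorphy uniting that clade.
Most parsimonious ingroup topology: ((Theta,(Alpha,Beta)),((Gamma,Eta),Delta)).
Theta and Beta share a more recent common ancestor with each other than either does with Gamma, so Gamma is the least closely related of the three.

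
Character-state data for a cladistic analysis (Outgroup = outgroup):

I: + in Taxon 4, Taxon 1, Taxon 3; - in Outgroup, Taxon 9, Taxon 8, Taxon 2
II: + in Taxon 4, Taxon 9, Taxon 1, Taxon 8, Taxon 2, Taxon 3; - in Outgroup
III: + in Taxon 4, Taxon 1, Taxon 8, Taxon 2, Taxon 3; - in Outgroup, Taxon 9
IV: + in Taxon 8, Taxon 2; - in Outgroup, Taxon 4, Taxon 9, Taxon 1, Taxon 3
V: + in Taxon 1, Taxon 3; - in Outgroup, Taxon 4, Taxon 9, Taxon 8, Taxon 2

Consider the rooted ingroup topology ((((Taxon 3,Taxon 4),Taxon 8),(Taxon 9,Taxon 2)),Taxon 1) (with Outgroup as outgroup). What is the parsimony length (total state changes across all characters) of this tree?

Map each character onto ((((Taxon 3,Taxon 4),Taxon 8),(Taxon 9,Taxon 2)),Taxon 1) (rooted by Outgroup) and count the minimum state changes it requires (Fitch parsimony):
I: 2; II: 1; III: 2; IV: 2; V: 2.
Total tree length = 9.

9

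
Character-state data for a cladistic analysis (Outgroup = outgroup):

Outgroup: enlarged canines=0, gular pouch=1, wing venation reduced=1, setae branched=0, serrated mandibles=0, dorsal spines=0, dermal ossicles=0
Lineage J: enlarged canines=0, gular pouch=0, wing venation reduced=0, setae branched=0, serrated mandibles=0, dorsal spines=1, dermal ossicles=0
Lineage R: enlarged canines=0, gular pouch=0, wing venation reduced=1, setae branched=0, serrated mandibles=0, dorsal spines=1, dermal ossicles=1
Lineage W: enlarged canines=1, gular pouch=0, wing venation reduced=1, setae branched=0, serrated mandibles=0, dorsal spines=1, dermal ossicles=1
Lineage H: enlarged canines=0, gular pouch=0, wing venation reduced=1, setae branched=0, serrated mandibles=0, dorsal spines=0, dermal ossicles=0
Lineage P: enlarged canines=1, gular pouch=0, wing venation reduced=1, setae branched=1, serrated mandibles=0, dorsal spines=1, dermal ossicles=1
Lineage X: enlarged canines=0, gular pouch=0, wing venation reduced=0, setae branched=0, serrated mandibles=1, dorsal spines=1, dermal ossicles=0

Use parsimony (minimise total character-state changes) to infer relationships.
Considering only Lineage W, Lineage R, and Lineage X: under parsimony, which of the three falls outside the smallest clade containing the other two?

Character polarity is set by the outgroup: the derived state is whichever differs from the outgroup's state, so for gular pouch, wing venation reduced the derived state is '0', and for the remaining characters it is '1'.
enlarged canines: derived state '1' in Lineage P and Lineage W only — synapomorphy for {Lineage P, Lineage W}.
gular pouch (derived state '0') is shared by all ingroup taxa — unites the whole ingroup.
wing venation reduced: derived state '0' in Lineage J and Lineage X only — synapomorphy for {Lineage J, Lineage X}.
setae branched (derived state '1') is unique to Lineage P (autapomorphy; uninformative for grouping).
serrated mandibles (derived state '1') is unique to Lineage X (autapomorphy; uninformative for grouping).
dorsal spines: derived state '1' in Lineage J, Lineage P, Lineage R, Lineage W, and Lineage X only — synapomorphy for {Lineage J, Lineage P, Lineage R, Lineage W, Lineage X}.
Only Lineage P, Lineage R, and Lineage W show the derived state '1' for dermal ossicles, supporting them as a clade.
Most parsimonious ingroup topology: (((Lineage J,Lineage X),(Lineage R,(Lineage W,Lineage P))),Lineage H).
Lineage R and Lineage W share a more recent common ancestor with each other than either does with Lineage X, so Lineage X is the least closely related of the three.

Lineage X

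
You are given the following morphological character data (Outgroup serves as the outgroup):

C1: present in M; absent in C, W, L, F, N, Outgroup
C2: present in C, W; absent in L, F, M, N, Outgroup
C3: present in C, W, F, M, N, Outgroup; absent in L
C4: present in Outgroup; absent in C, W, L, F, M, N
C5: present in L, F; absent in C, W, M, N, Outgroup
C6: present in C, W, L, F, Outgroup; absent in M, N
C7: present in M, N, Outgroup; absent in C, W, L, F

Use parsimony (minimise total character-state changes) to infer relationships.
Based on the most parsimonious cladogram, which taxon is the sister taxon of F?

L

Character polarity is set by the outgroup: the derived state is whichever differs from the outgroup's state, so for C3, C4, C6, C7 the derived state is 'absent', and for the remaining characters it is 'present'.
C1 (derived state 'present') is unique to M (autapomorphy; uninformative for grouping).
Only C and W show the derived state 'present' for C2, supporting them as a clade.
C3: derived state 'absent' in L only — an autapomorphy, so it tells us nothing about relationships among taxa.
All ingroup taxa share the derived state 'absent' for C4; it defines the ingroup but does not resolve relationships within it.
C5: derived state 'present' in F and L only — synapomorphy for {F, L}.
C6 (derived state 'absent') is shared by M and N — a synapomorphy uniting that clade.
Only C, F, L, and W show the derived state 'absent' for C7, supporting them as a clade.
Most parsimonious ingroup topology: (((W,C),(L,F)),(N,M)).
F and L form a cherry on this tree, so they are sister taxa.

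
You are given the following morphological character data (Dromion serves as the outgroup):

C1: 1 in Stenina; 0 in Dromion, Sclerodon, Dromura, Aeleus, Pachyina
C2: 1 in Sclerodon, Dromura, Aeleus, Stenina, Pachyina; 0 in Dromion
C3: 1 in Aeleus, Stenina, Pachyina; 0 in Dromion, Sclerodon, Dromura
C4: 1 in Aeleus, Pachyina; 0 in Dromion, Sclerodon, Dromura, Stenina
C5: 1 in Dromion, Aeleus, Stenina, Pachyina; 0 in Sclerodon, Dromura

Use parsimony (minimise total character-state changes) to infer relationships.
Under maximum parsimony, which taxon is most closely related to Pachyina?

Character polarity is set by the outgroup: the derived state is whichever differs from the outgroup's state, so for C5 the derived state is '0', and for the remaining characters it is '1'.
C1: derived state '1' in Stenina only — an autapomorphy, so it tells us nothing about relationships among taxa.
C2 (derived state '1') is shared by all ingroup taxa — unites the whole ingroup.
Only Aeleus, Pachyina, and Stenina show the derived state '1' for C3, supporting them as a clade.
Only Aeleus and Pachyina show the derived state '1' for C4, supporting them as a clade.
C5: derived state '0' in Dromura and Sclerodon only — synapomorphy for {Dromura, Sclerodon}.
Most parsimonious ingroup topology: ((Sclerodon,Dromura),((Aeleus,Pachyina),Stenina)).
Pachyina and Aeleus form a cherry on this tree, so they are sister taxa.

Aeleus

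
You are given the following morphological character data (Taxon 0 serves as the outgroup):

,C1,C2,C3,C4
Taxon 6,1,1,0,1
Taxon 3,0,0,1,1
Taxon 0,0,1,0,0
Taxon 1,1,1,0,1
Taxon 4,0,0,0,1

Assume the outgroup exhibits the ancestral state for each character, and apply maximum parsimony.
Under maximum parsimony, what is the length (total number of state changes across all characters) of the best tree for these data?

Character polarity is set by the outgroup: the derived state is whichever differs from the outgroup's state, so for C2 the derived state is '0', and for the remaining characters it is '1'.
Only Taxon 1 and Taxon 6 show the derived state '1' for C1, supporting them as a clade.
C2 (derived state '0') is shared by Taxon 3 and Taxon 4 — a synapomorphy uniting that clade.
C3: derived state '1' in Taxon 3 only — an autapomorphy, so it tells us nothing about relationships among taxa.
All ingroup taxa share the derived state '1' for C4; it defines the ingroup but does not resolve relationships within it.
Most parsimonious ingroup topology: ((Taxon 1,Taxon 6),(Taxon 4,Taxon 3)).
Changes per character on this tree: C1: 1; C2: 1; C3: 1; C4: 1.
Total = 4.

4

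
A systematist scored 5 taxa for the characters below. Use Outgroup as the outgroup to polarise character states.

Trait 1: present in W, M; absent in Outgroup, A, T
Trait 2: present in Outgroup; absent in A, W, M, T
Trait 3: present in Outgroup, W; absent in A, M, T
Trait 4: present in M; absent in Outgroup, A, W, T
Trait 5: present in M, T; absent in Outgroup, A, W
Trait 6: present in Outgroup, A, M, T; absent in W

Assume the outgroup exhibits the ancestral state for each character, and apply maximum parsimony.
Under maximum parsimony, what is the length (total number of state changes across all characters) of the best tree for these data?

Character polarity is set by the outgroup: the derived state is whichever differs from the outgroup's state, so for Trait 2, Trait 3, Trait 6 the derived state is 'absent', and for the remaining characters it is 'present'.
Trait 1 (state 'present') occurs in M and W but conflicts with the nesting implied by the other characters — most parsimoniously interpreted as homoplasy.
All ingroup taxa share the derived state 'absent' for Trait 2; it defines the ingroup but does not resolve relationships within it.
Trait 3: derived state 'absent' in A, M, and T only — synapomorphy for {A, M, T}.
Trait 4: derived state 'present' in M only — an autapomorphy, so it tells us nothing about relationships among taxa.
Trait 5 (derived state 'present') is shared by M and T — a synapomorphy uniting that clade.
Trait 6: derived state 'absent' in W only — an autapomorphy, so it tells us nothing about relationships among taxa.
Most parsimonious ingroup topology: ((A,(M,T)),W).
Changes per character on this tree: Trait 1: 2; Trait 2: 1; Trait 3: 1; Trait 4: 1; Trait 5: 1; Trait 6: 1.
Total = 7.

7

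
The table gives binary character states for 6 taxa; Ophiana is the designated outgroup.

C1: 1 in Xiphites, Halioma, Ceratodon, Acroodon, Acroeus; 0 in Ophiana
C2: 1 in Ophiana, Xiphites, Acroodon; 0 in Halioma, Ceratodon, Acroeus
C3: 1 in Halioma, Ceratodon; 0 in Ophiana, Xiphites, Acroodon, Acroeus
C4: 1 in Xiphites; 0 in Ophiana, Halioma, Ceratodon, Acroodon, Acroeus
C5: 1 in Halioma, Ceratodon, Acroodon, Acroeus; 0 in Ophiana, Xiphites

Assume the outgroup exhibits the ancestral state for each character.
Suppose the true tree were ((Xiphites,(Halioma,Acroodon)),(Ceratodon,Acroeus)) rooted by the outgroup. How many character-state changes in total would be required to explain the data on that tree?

8

Map each character onto ((Xiphites,(Halioma,Acroodon)),(Ceratodon,Acroeus)) (rooted by Ophiana) and count the minimum state changes it requires (Fitch parsimony):
C1: 1; C2: 2; C3: 2; C4: 1; C5: 2.
Total tree length = 8.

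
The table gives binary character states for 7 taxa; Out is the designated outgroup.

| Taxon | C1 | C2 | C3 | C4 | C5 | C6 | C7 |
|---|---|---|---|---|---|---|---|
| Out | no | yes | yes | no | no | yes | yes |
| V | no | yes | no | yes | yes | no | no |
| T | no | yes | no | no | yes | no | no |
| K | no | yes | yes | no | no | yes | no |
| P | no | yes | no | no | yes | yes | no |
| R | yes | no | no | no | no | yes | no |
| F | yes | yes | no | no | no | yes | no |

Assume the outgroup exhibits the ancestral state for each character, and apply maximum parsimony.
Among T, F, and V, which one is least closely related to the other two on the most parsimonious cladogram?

F

Character polarity is set by the outgroup: the derived state is whichever differs from the outgroup's state, so for C2, C3, C6, C7 the derived state is 'no', and for the remaining characters it is 'yes'.
C1 (derived state 'yes') is shared by F and R — a synapomorphy uniting that clade.
C2: derived state 'no' in R only — an autapomorphy, so it tells us nothing about relationships among taxa.
C3: derived state 'no' in F, P, R, T, and V only — synapomorphy for {F, P, R, T, V}.
C4 (derived state 'yes') is unique to V (autapomorphy; uninformative for grouping).
Only P, T, and V show the derived state 'yes' for C5, supporting them as a clade.
Only T and V show the derived state 'no' for C6, supporting them as a clade.
C7 (derived state 'no') is shared by all ingroup taxa — unites the whole ingroup.
Most parsimonious ingroup topology: ((((V,T),P),(R,F)),K).
V and T share a more recent common ancestor with each other than either does with F, so F is the least closely related of the three.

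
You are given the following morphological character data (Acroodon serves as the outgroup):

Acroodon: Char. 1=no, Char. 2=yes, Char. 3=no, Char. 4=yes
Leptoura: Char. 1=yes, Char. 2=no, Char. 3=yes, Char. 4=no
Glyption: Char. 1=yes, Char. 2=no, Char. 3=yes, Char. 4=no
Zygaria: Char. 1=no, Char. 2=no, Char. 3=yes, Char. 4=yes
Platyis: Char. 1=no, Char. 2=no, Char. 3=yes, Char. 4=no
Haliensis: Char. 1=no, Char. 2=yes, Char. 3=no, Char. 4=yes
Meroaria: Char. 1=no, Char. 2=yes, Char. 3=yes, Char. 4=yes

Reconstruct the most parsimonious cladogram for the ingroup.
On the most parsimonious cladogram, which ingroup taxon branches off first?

Character polarity is set by the outgroup: the derived state is whichever differs from the outgroup's state, so for Char. 2, Char. 4 the derived state is 'no', and for the remaining characters it is 'yes'.
Char. 1 (derived state 'yes') is shared by Glyption and Leptoura — a synapomorphy uniting that clade.
Char. 2: derived state 'no' in Glyption, Leptoura, Platyis, and Zygaria only — synapomorphy for {Glyption, Leptoura, Platyis, Zygaria}.
Char. 3: derived state 'yes' in Glyption, Leptoura, Meroaria, Platyis, and Zygaria only — synapomorphy for {Glyption, Leptoura, Meroaria, Platyis, Zygaria}.
Only Glyption, Leptoura, and Platyis show the derived state 'no' for Char. 4, supporting them as a clade.
Most parsimonious ingroup topology: (((((Leptoura,Glyption),Platyis),Zygaria),Meroaria),Haliensis).
Haliensis is sister to the clade containing all other ingroup taxa, so it is the earliest-diverging (most basal) ingroup lineage.

Haliensis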